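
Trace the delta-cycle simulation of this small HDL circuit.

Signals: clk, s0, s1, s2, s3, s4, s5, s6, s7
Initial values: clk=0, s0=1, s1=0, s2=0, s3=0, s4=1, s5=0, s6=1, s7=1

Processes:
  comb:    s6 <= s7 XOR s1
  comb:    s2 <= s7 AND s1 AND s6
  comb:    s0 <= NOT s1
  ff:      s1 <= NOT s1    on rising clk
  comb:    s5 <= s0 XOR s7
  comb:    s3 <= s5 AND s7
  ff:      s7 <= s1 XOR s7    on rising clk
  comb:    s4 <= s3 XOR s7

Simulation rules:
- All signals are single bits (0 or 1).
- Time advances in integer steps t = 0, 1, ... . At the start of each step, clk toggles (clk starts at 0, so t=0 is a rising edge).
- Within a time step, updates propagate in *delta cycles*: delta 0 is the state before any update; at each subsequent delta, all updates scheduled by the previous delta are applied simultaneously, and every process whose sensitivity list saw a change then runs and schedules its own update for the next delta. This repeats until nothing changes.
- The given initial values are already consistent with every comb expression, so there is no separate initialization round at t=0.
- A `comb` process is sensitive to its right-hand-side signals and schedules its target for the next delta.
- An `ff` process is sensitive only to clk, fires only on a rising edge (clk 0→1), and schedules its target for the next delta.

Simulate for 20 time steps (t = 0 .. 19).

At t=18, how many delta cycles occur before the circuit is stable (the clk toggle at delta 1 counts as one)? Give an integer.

4

t=0 Δ0: s6=1 s4=1 s0=1 s5=0 s1=0 clk=0 s7=1 s3=0 s2=0
  Δ1: clk:0→1
  Δ2: s1:0→1
  Δ3: s6:1→0, s0:1→0, s2:0→1
  Δ4: s5:0→1, s2:1→0
  Δ5: s3:0→1
  Δ6: s4:1→0
  (6Δ to stable)
t=1 Δ0: s6=0 s4=0 s0=0 s5=1 s1=1 clk=1 s7=1 s3=1 s2=0
  Δ1: clk:1→0
  (1Δ to stable)
t=2 Δ0: s6=0 s4=0 s0=0 s5=1 s1=1 clk=0 s7=1 s3=1 s2=0
  Δ1: clk:0→1
  Δ2: s1:1→0, s7:1→0
  Δ3: s4:0→1, s0:0→1, s5:1→0, s3:1→0
  Δ4: s4:1→0, s5:0→1
  (4Δ to stable)
t=3 Δ0: s6=0 s4=0 s0=1 s5=1 s1=0 clk=1 s7=0 s3=0 s2=0
  Δ1: clk:1→0
  (1Δ to stable)
t=4 Δ0: s6=0 s4=0 s0=1 s5=1 s1=0 clk=0 s7=0 s3=0 s2=0
  Δ1: clk:0→1
  Δ2: s1:0→1
  Δ3: s6:0→1, s0:1→0
  Δ4: s5:1→0
  (4Δ to stable)
t=5 Δ0: s6=1 s4=0 s0=0 s5=0 s1=1 clk=1 s7=0 s3=0 s2=0
  Δ1: clk:1→0
  (1Δ to stable)
t=6 Δ0: s6=1 s4=0 s0=0 s5=0 s1=1 clk=0 s7=0 s3=0 s2=0
  Δ1: clk:0→1
  Δ2: s1:1→0, s7:0→1
  Δ3: s4:0→1, s0:0→1, s5:0→1
  Δ4: s5:1→0, s3:0→1
  Δ5: s4:1→0, s3:1→0
  Δ6: s4:0→1
  (6Δ to stable)
t=7 Δ0: s6=1 s4=1 s0=1 s5=0 s1=0 clk=1 s7=1 s3=0 s2=0
  Δ1: clk:1→0
  (1Δ to stable)
t=8 Δ0: s6=1 s4=1 s0=1 s5=0 s1=0 clk=0 s7=1 s3=0 s2=0
  Δ1: clk:0→1
  Δ2: s1:0→1
  Δ3: s6:1→0, s0:1→0, s2:0→1
  Δ4: s5:0→1, s2:1→0
  Δ5: s3:0→1
  Δ6: s4:1→0
  (6Δ to stable)
t=9 Δ0: s6=0 s4=0 s0=0 s5=1 s1=1 clk=1 s7=1 s3=1 s2=0
  Δ1: clk:1→0
  (1Δ to stable)
t=10 Δ0: s6=0 s4=0 s0=0 s5=1 s1=1 clk=0 s7=1 s3=1 s2=0
  Δ1: clk:0→1
  Δ2: s1:1→0, s7:1→0
  Δ3: s4:0→1, s0:0→1, s5:1→0, s3:1→0
  Δ4: s4:1→0, s5:0→1
  (4Δ to stable)
t=11 Δ0: s6=0 s4=0 s0=1 s5=1 s1=0 clk=1 s7=0 s3=0 s2=0
  Δ1: clk:1→0
  (1Δ to stable)
t=12 Δ0: s6=0 s4=0 s0=1 s5=1 s1=0 clk=0 s7=0 s3=0 s2=0
  Δ1: clk:0→1
  Δ2: s1:0→1
  Δ3: s6:0→1, s0:1→0
  Δ4: s5:1→0
  (4Δ to stable)
t=13 Δ0: s6=1 s4=0 s0=0 s5=0 s1=1 clk=1 s7=0 s3=0 s2=0
  Δ1: clk:1→0
  (1Δ to stable)
t=14 Δ0: s6=1 s4=0 s0=0 s5=0 s1=1 clk=0 s7=0 s3=0 s2=0
  Δ1: clk:0→1
  Δ2: s1:1→0, s7:0→1
  Δ3: s4:0→1, s0:0→1, s5:0→1
  Δ4: s5:1→0, s3:0→1
  Δ5: s4:1→0, s3:1→0
  Δ6: s4:0→1
  (6Δ to stable)
t=15 Δ0: s6=1 s4=1 s0=1 s5=0 s1=0 clk=1 s7=1 s3=0 s2=0
  Δ1: clk:1→0
  (1Δ to stable)
t=16 Δ0: s6=1 s4=1 s0=1 s5=0 s1=0 clk=0 s7=1 s3=0 s2=0
  Δ1: clk:0→1
  Δ2: s1:0→1
  Δ3: s6:1→0, s0:1→0, s2:0→1
  Δ4: s5:0→1, s2:1→0
  Δ5: s3:0→1
  Δ6: s4:1→0
  (6Δ to stable)
t=17 Δ0: s6=0 s4=0 s0=0 s5=1 s1=1 clk=1 s7=1 s3=1 s2=0
  Δ1: clk:1→0
  (1Δ to stable)
t=18 Δ0: s6=0 s4=0 s0=0 s5=1 s1=1 clk=0 s7=1 s3=1 s2=0
  Δ1: clk:0→1
  Δ2: s1:1→0, s7:1→0
  Δ3: s4:0→1, s0:0→1, s5:1→0, s3:1→0
  Δ4: s4:1→0, s5:0→1
  (4Δ to stable)
t=19 Δ0: s6=0 s4=0 s0=1 s5=1 s1=0 clk=1 s7=0 s3=0 s2=0
  Δ1: clk:1→0
  (1Δ to stable)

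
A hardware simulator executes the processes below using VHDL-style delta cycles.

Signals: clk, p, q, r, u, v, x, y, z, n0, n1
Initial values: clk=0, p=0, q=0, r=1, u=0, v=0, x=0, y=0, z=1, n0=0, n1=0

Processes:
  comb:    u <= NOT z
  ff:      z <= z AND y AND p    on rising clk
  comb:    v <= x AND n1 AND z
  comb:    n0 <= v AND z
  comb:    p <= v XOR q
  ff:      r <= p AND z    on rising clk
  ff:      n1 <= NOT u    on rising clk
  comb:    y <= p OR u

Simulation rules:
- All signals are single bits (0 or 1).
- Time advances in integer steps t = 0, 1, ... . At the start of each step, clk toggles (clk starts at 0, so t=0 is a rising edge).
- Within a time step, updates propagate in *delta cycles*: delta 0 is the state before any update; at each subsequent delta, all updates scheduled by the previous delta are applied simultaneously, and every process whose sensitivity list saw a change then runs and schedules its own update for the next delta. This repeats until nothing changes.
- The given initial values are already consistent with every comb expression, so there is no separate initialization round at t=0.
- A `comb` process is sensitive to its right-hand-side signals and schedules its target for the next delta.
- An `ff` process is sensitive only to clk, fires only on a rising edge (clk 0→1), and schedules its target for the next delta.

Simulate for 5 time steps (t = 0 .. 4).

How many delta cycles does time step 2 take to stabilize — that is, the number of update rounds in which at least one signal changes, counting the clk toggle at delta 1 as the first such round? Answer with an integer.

2

[bits: q,p,y,v,n0,x,z,r,clk,u,n1]
t=0: Δ0=00000011000 Δ1=00000011100 Δ2=00000000101 Δ3=00000000111 Δ4=00100000111 | 4Δ
t=1: Δ0=00100000111 Δ1=00100000011 | 1Δ
t=2: Δ0=00100000011 Δ1=00100000111 Δ2=00100000110 | 2Δ
t=3: Δ0=00100000110 Δ1=00100000010 | 1Δ
t=4: Δ0=00100000010 Δ1=00100000110 | 1Δ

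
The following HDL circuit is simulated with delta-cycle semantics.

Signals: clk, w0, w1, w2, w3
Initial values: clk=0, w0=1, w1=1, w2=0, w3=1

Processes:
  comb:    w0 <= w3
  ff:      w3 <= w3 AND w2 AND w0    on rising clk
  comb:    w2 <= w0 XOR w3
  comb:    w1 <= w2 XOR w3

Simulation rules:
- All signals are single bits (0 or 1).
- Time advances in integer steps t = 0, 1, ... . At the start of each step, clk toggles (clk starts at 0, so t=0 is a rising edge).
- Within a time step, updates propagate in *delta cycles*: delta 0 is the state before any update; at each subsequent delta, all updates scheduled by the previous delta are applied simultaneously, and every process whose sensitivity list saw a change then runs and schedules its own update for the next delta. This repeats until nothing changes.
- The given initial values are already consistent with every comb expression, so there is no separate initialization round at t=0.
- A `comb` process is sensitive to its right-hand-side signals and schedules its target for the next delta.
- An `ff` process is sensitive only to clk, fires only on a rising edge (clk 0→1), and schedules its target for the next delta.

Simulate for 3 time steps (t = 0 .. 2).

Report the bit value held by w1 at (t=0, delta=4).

1

t=0 Δ0: w2=0 clk=0 w3=1 w0=1 w1=1
  Δ1: clk:0→1
  Δ2: w3:1→0
  Δ3: w2:0→1, w0:1→0, w1:1→0
  Δ4: w2:1→0, w1:0→1
  Δ5: w1:1→0
  (5Δ to stable)
t=1 Δ0: w2=0 clk=1 w3=0 w0=0 w1=0
  Δ1: clk:1→0
  (1Δ to stable)
t=2 Δ0: w2=0 clk=0 w3=0 w0=0 w1=0
  Δ1: clk:0→1
  (1Δ to stable)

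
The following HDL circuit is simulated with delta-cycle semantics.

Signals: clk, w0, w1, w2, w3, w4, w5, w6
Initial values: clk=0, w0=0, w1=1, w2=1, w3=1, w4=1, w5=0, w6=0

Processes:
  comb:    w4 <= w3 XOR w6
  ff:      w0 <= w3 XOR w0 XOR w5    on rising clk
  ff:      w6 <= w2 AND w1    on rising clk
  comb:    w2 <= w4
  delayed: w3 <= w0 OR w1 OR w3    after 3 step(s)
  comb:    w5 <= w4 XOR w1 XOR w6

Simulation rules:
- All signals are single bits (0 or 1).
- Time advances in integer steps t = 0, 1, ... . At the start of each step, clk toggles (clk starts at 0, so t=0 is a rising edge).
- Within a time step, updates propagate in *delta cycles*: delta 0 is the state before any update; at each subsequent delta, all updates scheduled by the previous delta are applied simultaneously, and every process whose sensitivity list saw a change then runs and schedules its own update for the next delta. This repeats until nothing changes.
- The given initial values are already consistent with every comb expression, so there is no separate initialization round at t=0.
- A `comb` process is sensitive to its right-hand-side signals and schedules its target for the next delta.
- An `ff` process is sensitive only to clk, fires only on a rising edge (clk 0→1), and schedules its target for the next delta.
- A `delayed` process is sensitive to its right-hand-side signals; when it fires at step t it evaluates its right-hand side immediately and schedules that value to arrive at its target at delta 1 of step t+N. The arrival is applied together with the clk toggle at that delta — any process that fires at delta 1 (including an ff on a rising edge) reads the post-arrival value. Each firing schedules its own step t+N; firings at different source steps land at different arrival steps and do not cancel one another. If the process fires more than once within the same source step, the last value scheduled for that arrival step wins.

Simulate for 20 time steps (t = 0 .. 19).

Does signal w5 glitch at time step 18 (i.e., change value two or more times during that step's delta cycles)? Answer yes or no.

t0.Δ0 w3=1 w5=0 clk=0 w4=1 w1=1 w2=1 w0=0 w6=0
t0.Δ1 w3=1 w5=0 clk=1 w4=1 w1=1 w2=1 w0=0 w6=0
t0.Δ2 w3=1 w5=0 clk=1 w4=1 w1=1 w2=1 w0=1 w6=1
t0.Δ3 w3=1 w5=1 clk=1 w4=0 w1=1 w2=1 w0=1 w6=1
t0.Δ4 w3=1 w5=0 clk=1 w4=0 w1=1 w2=0 w0=1 w6=1
t1.Δ0 w3=1 w5=0 clk=1 w4=0 w1=1 w2=0 w0=1 w6=1
t1.Δ1 w3=1 w5=0 clk=0 w4=0 w1=1 w2=0 w0=1 w6=1
t2.Δ0 w3=1 w5=0 clk=0 w4=0 w1=1 w2=0 w0=1 w6=1
t2.Δ1 w3=1 w5=0 clk=1 w4=0 w1=1 w2=0 w0=1 w6=1
t2.Δ2 w3=1 w5=0 clk=1 w4=0 w1=1 w2=0 w0=0 w6=0
t2.Δ3 w3=1 w5=1 clk=1 w4=1 w1=1 w2=0 w0=0 w6=0
t2.Δ4 w3=1 w5=0 clk=1 w4=1 w1=1 w2=1 w0=0 w6=0
t3.Δ0 w3=1 w5=0 clk=1 w4=1 w1=1 w2=1 w0=0 w6=0
t3.Δ1 w3=1 w5=0 clk=0 w4=1 w1=1 w2=1 w0=0 w6=0
t4.Δ0 w3=1 w5=0 clk=0 w4=1 w1=1 w2=1 w0=0 w6=0
t4.Δ1 w3=1 w5=0 clk=1 w4=1 w1=1 w2=1 w0=0 w6=0
t4.Δ2 w3=1 w5=0 clk=1 w4=1 w1=1 w2=1 w0=1 w6=1
t4.Δ3 w3=1 w5=1 clk=1 w4=0 w1=1 w2=1 w0=1 w6=1
t4.Δ4 w3=1 w5=0 clk=1 w4=0 w1=1 w2=0 w0=1 w6=1
t5.Δ0 w3=1 w5=0 clk=1 w4=0 w1=1 w2=0 w0=1 w6=1
t5.Δ1 w3=1 w5=0 clk=0 w4=0 w1=1 w2=0 w0=1 w6=1
t6.Δ0 w3=1 w5=0 clk=0 w4=0 w1=1 w2=0 w0=1 w6=1
t6.Δ1 w3=1 w5=0 clk=1 w4=0 w1=1 w2=0 w0=1 w6=1
t6.Δ2 w3=1 w5=0 clk=1 w4=0 w1=1 w2=0 w0=0 w6=0
t6.Δ3 w3=1 w5=1 clk=1 w4=1 w1=1 w2=0 w0=0 w6=0
t6.Δ4 w3=1 w5=0 clk=1 w4=1 w1=1 w2=1 w0=0 w6=0
t7.Δ0 w3=1 w5=0 clk=1 w4=1 w1=1 w2=1 w0=0 w6=0
t7.Δ1 w3=1 w5=0 clk=0 w4=1 w1=1 w2=1 w0=0 w6=0
t8.Δ0 w3=1 w5=0 clk=0 w4=1 w1=1 w2=1 w0=0 w6=0
t8.Δ1 w3=1 w5=0 clk=1 w4=1 w1=1 w2=1 w0=0 w6=0
t8.Δ2 w3=1 w5=0 clk=1 w4=1 w1=1 w2=1 w0=1 w6=1
t8.Δ3 w3=1 w5=1 clk=1 w4=0 w1=1 w2=1 w0=1 w6=1
t8.Δ4 w3=1 w5=0 clk=1 w4=0 w1=1 w2=0 w0=1 w6=1
t9.Δ0 w3=1 w5=0 clk=1 w4=0 w1=1 w2=0 w0=1 w6=1
t9.Δ1 w3=1 w5=0 clk=0 w4=0 w1=1 w2=0 w0=1 w6=1
t10.Δ0 w3=1 w5=0 clk=0 w4=0 w1=1 w2=0 w0=1 w6=1
t10.Δ1 w3=1 w5=0 clk=1 w4=0 w1=1 w2=0 w0=1 w6=1
t10.Δ2 w3=1 w5=0 clk=1 w4=0 w1=1 w2=0 w0=0 w6=0
t10.Δ3 w3=1 w5=1 clk=1 w4=1 w1=1 w2=0 w0=0 w6=0
t10.Δ4 w3=1 w5=0 clk=1 w4=1 w1=1 w2=1 w0=0 w6=0
t11.Δ0 w3=1 w5=0 clk=1 w4=1 w1=1 w2=1 w0=0 w6=0
t11.Δ1 w3=1 w5=0 clk=0 w4=1 w1=1 w2=1 w0=0 w6=0
t12.Δ0 w3=1 w5=0 clk=0 w4=1 w1=1 w2=1 w0=0 w6=0
t12.Δ1 w3=1 w5=0 clk=1 w4=1 w1=1 w2=1 w0=0 w6=0
t12.Δ2 w3=1 w5=0 clk=1 w4=1 w1=1 w2=1 w0=1 w6=1
t12.Δ3 w3=1 w5=1 clk=1 w4=0 w1=1 w2=1 w0=1 w6=1
t12.Δ4 w3=1 w5=0 clk=1 w4=0 w1=1 w2=0 w0=1 w6=1
t13.Δ0 w3=1 w5=0 clk=1 w4=0 w1=1 w2=0 w0=1 w6=1
t13.Δ1 w3=1 w5=0 clk=0 w4=0 w1=1 w2=0 w0=1 w6=1
t14.Δ0 w3=1 w5=0 clk=0 w4=0 w1=1 w2=0 w0=1 w6=1
t14.Δ1 w3=1 w5=0 clk=1 w4=0 w1=1 w2=0 w0=1 w6=1
t14.Δ2 w3=1 w5=0 clk=1 w4=0 w1=1 w2=0 w0=0 w6=0
t14.Δ3 w3=1 w5=1 clk=1 w4=1 w1=1 w2=0 w0=0 w6=0
t14.Δ4 w3=1 w5=0 clk=1 w4=1 w1=1 w2=1 w0=0 w6=0
t15.Δ0 w3=1 w5=0 clk=1 w4=1 w1=1 w2=1 w0=0 w6=0
t15.Δ1 w3=1 w5=0 clk=0 w4=1 w1=1 w2=1 w0=0 w6=0
t16.Δ0 w3=1 w5=0 clk=0 w4=1 w1=1 w2=1 w0=0 w6=0
t16.Δ1 w3=1 w5=0 clk=1 w4=1 w1=1 w2=1 w0=0 w6=0
t16.Δ2 w3=1 w5=0 clk=1 w4=1 w1=1 w2=1 w0=1 w6=1
t16.Δ3 w3=1 w5=1 clk=1 w4=0 w1=1 w2=1 w0=1 w6=1
t16.Δ4 w3=1 w5=0 clk=1 w4=0 w1=1 w2=0 w0=1 w6=1
t17.Δ0 w3=1 w5=0 clk=1 w4=0 w1=1 w2=0 w0=1 w6=1
t17.Δ1 w3=1 w5=0 clk=0 w4=0 w1=1 w2=0 w0=1 w6=1
t18.Δ0 w3=1 w5=0 clk=0 w4=0 w1=1 w2=0 w0=1 w6=1
t18.Δ1 w3=1 w5=0 clk=1 w4=0 w1=1 w2=0 w0=1 w6=1
t18.Δ2 w3=1 w5=0 clk=1 w4=0 w1=1 w2=0 w0=0 w6=0
t18.Δ3 w3=1 w5=1 clk=1 w4=1 w1=1 w2=0 w0=0 w6=0
t18.Δ4 w3=1 w5=0 clk=1 w4=1 w1=1 w2=1 w0=0 w6=0
t19.Δ0 w3=1 w5=0 clk=1 w4=1 w1=1 w2=1 w0=0 w6=0
t19.Δ1 w3=1 w5=0 clk=0 w4=1 w1=1 w2=1 w0=0 w6=0

yes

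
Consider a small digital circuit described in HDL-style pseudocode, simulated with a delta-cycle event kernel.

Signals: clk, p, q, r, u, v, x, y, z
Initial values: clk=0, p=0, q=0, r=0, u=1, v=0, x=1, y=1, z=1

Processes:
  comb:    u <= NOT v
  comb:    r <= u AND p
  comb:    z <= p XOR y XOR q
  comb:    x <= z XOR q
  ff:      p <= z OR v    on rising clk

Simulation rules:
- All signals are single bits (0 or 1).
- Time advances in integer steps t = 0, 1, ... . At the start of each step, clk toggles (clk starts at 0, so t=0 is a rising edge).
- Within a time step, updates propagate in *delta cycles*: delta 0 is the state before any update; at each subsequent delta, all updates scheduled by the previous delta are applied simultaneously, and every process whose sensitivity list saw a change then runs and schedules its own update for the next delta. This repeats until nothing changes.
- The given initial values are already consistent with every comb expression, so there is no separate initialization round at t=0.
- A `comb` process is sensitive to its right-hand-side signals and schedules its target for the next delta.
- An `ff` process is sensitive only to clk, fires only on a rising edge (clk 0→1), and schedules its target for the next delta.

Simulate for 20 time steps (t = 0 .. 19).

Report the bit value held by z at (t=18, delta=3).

t=0 Δ0: v=0 q=0 x=1 z=1 p=0 clk=0 r=0 y=1 u=1
  Δ1: clk:0→1
  Δ2: p:0→1
  Δ3: z:1→0, r:0→1
  Δ4: x:1→0
  (4Δ to stable)
t=1 Δ0: v=0 q=0 x=0 z=0 p=1 clk=1 r=1 y=1 u=1
  Δ1: clk:1→0
  (1Δ to stable)
t=2 Δ0: v=0 q=0 x=0 z=0 p=1 clk=0 r=1 y=1 u=1
  Δ1: clk:0→1
  Δ2: p:1→0
  Δ3: z:0→1, r:1→0
  Δ4: x:0→1
  (4Δ to stable)
t=3 Δ0: v=0 q=0 x=1 z=1 p=0 clk=1 r=0 y=1 u=1
  Δ1: clk:1→0
  (1Δ to stable)
t=4 Δ0: v=0 q=0 x=1 z=1 p=0 clk=0 r=0 y=1 u=1
  Δ1: clk:0→1
  Δ2: p:0→1
  Δ3: z:1→0, r:0→1
  Δ4: x:1→0
  (4Δ to stable)
t=5 Δ0: v=0 q=0 x=0 z=0 p=1 clk=1 r=1 y=1 u=1
  Δ1: clk:1→0
  (1Δ to stable)
t=6 Δ0: v=0 q=0 x=0 z=0 p=1 clk=0 r=1 y=1 u=1
  Δ1: clk:0→1
  Δ2: p:1→0
  Δ3: z:0→1, r:1→0
  Δ4: x:0→1
  (4Δ to stable)
t=7 Δ0: v=0 q=0 x=1 z=1 p=0 clk=1 r=0 y=1 u=1
  Δ1: clk:1→0
  (1Δ to stable)
t=8 Δ0: v=0 q=0 x=1 z=1 p=0 clk=0 r=0 y=1 u=1
  Δ1: clk:0→1
  Δ2: p:0→1
  Δ3: z:1→0, r:0→1
  Δ4: x:1→0
  (4Δ to stable)
t=9 Δ0: v=0 q=0 x=0 z=0 p=1 clk=1 r=1 y=1 u=1
  Δ1: clk:1→0
  (1Δ to stable)
t=10 Δ0: v=0 q=0 x=0 z=0 p=1 clk=0 r=1 y=1 u=1
  Δ1: clk:0→1
  Δ2: p:1→0
  Δ3: z:0→1, r:1→0
  Δ4: x:0→1
  (4Δ to stable)
t=11 Δ0: v=0 q=0 x=1 z=1 p=0 clk=1 r=0 y=1 u=1
  Δ1: clk:1→0
  (1Δ to stable)
t=12 Δ0: v=0 q=0 x=1 z=1 p=0 clk=0 r=0 y=1 u=1
  Δ1: clk:0→1
  Δ2: p:0→1
  Δ3: z:1→0, r:0→1
  Δ4: x:1→0
  (4Δ to stable)
t=13 Δ0: v=0 q=0 x=0 z=0 p=1 clk=1 r=1 y=1 u=1
  Δ1: clk:1→0
  (1Δ to stable)
t=14 Δ0: v=0 q=0 x=0 z=0 p=1 clk=0 r=1 y=1 u=1
  Δ1: clk:0→1
  Δ2: p:1→0
  Δ3: z:0→1, r:1→0
  Δ4: x:0→1
  (4Δ to stable)
t=15 Δ0: v=0 q=0 x=1 z=1 p=0 clk=1 r=0 y=1 u=1
  Δ1: clk:1→0
  (1Δ to stable)
t=16 Δ0: v=0 q=0 x=1 z=1 p=0 clk=0 r=0 y=1 u=1
  Δ1: clk:0→1
  Δ2: p:0→1
  Δ3: z:1→0, r:0→1
  Δ4: x:1→0
  (4Δ to stable)
t=17 Δ0: v=0 q=0 x=0 z=0 p=1 clk=1 r=1 y=1 u=1
  Δ1: clk:1→0
  (1Δ to stable)
t=18 Δ0: v=0 q=0 x=0 z=0 p=1 clk=0 r=1 y=1 u=1
  Δ1: clk:0→1
  Δ2: p:1→0
  Δ3: z:0→1, r:1→0
  Δ4: x:0→1
  (4Δ to stable)
t=19 Δ0: v=0 q=0 x=1 z=1 p=0 clk=1 r=0 y=1 u=1
  Δ1: clk:1→0
  (1Δ to stable)

1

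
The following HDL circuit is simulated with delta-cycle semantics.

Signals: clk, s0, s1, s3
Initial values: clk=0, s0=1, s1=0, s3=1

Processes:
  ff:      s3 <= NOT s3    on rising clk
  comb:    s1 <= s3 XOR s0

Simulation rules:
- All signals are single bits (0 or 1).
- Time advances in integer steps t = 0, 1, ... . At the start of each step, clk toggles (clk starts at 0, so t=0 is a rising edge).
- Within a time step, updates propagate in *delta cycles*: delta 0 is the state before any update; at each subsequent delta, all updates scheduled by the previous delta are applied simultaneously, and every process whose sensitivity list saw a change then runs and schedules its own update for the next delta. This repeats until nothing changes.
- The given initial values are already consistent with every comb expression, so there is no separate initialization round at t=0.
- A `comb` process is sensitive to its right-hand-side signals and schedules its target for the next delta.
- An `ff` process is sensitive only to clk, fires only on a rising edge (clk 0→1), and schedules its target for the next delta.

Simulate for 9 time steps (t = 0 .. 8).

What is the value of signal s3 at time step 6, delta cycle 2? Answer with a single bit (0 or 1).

t=0 Δ0: s1=0 s0=1 s3=1 clk=0
  Δ1: clk:0→1
  Δ2: s3:1→0
  Δ3: s1:0→1
  (3Δ to stable)
t=1 Δ0: s1=1 s0=1 s3=0 clk=1
  Δ1: clk:1→0
  (1Δ to stable)
t=2 Δ0: s1=1 s0=1 s3=0 clk=0
  Δ1: clk:0→1
  Δ2: s3:0→1
  Δ3: s1:1→0
  (3Δ to stable)
t=3 Δ0: s1=0 s0=1 s3=1 clk=1
  Δ1: clk:1→0
  (1Δ to stable)
t=4 Δ0: s1=0 s0=1 s3=1 clk=0
  Δ1: clk:0→1
  Δ2: s3:1→0
  Δ3: s1:0→1
  (3Δ to stable)
t=5 Δ0: s1=1 s0=1 s3=0 clk=1
  Δ1: clk:1→0
  (1Δ to stable)
t=6 Δ0: s1=1 s0=1 s3=0 clk=0
  Δ1: clk:0→1
  Δ2: s3:0→1
  Δ3: s1:1→0
  (3Δ to stable)
t=7 Δ0: s1=0 s0=1 s3=1 clk=1
  Δ1: clk:1→0
  (1Δ to stable)
t=8 Δ0: s1=0 s0=1 s3=1 clk=0
  Δ1: clk:0→1
  Δ2: s3:1→0
  Δ3: s1:0→1
  (3Δ to stable)

1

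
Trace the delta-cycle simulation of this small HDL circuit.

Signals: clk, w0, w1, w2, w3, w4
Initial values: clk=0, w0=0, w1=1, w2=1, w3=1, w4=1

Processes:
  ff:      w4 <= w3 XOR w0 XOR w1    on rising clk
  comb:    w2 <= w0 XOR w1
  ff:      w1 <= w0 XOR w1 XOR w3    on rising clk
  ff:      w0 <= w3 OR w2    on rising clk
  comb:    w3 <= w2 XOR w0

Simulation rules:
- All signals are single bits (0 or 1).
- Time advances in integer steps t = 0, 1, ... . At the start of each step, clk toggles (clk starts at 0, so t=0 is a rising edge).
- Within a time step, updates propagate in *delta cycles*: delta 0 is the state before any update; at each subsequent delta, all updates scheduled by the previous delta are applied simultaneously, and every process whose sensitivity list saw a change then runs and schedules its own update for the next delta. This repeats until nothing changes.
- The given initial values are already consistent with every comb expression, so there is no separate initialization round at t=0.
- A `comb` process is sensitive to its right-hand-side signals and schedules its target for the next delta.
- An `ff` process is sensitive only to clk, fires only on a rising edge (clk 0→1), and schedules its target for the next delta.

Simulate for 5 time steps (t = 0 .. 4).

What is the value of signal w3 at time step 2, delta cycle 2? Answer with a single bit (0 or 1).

[bits: clk,w1,w2,w4,w0,w3]
t=0: Δ0=011101 Δ1=111101 Δ2=101011 Δ3=101010 | 3Δ
t=1: Δ0=101010 Δ1=001010 | 1Δ
t=2: Δ0=001010 Δ1=101010 Δ2=111110 Δ3=110110 Δ4=110111 | 4Δ
t=3: Δ0=110111 Δ1=010111 | 1Δ
t=4: Δ0=010111 Δ1=110111 | 1Δ

0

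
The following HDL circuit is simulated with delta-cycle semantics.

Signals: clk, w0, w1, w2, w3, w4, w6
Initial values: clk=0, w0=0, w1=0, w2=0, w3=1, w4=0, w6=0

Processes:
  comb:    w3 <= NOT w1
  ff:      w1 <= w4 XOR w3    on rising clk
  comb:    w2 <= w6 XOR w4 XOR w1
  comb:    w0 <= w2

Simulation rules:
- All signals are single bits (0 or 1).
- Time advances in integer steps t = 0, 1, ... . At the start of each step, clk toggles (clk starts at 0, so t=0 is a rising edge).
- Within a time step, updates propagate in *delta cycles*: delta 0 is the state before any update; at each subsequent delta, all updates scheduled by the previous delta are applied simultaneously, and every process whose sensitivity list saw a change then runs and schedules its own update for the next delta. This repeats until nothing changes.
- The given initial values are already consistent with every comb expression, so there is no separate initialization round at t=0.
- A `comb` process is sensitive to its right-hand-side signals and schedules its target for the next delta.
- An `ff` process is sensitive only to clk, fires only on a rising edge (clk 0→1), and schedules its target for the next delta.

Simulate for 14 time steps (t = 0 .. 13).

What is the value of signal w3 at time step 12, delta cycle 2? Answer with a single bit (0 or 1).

1

t=0 Δ0: w6=0 w0=0 w1=0 w2=0 w3=1 clk=0 w4=0
  Δ1: clk:0→1
  Δ2: w1:0→1
  Δ3: w2:0→1, w3:1→0
  Δ4: w0:0→1
  (4Δ to stable)
t=1 Δ0: w6=0 w0=1 w1=1 w2=1 w3=0 clk=1 w4=0
  Δ1: clk:1→0
  (1Δ to stable)
t=2 Δ0: w6=0 w0=1 w1=1 w2=1 w3=0 clk=0 w4=0
  Δ1: clk:0→1
  Δ2: w1:1→0
  Δ3: w2:1→0, w3:0→1
  Δ4: w0:1→0
  (4Δ to stable)
t=3 Δ0: w6=0 w0=0 w1=0 w2=0 w3=1 clk=1 w4=0
  Δ1: clk:1→0
  (1Δ to stable)
t=4 Δ0: w6=0 w0=0 w1=0 w2=0 w3=1 clk=0 w4=0
  Δ1: clk:0→1
  Δ2: w1:0→1
  Δ3: w2:0→1, w3:1→0
  Δ4: w0:0→1
  (4Δ to stable)
t=5 Δ0: w6=0 w0=1 w1=1 w2=1 w3=0 clk=1 w4=0
  Δ1: clk:1→0
  (1Δ to stable)
t=6 Δ0: w6=0 w0=1 w1=1 w2=1 w3=0 clk=0 w4=0
  Δ1: clk:0→1
  Δ2: w1:1→0
  Δ3: w2:1→0, w3:0→1
  Δ4: w0:1→0
  (4Δ to stable)
t=7 Δ0: w6=0 w0=0 w1=0 w2=0 w3=1 clk=1 w4=0
  Δ1: clk:1→0
  (1Δ to stable)
t=8 Δ0: w6=0 w0=0 w1=0 w2=0 w3=1 clk=0 w4=0
  Δ1: clk:0→1
  Δ2: w1:0→1
  Δ3: w2:0→1, w3:1→0
  Δ4: w0:0→1
  (4Δ to stable)
t=9 Δ0: w6=0 w0=1 w1=1 w2=1 w3=0 clk=1 w4=0
  Δ1: clk:1→0
  (1Δ to stable)
t=10 Δ0: w6=0 w0=1 w1=1 w2=1 w3=0 clk=0 w4=0
  Δ1: clk:0→1
  Δ2: w1:1→0
  Δ3: w2:1→0, w3:0→1
  Δ4: w0:1→0
  (4Δ to stable)
t=11 Δ0: w6=0 w0=0 w1=0 w2=0 w3=1 clk=1 w4=0
  Δ1: clk:1→0
  (1Δ to stable)
t=12 Δ0: w6=0 w0=0 w1=0 w2=0 w3=1 clk=0 w4=0
  Δ1: clk:0→1
  Δ2: w1:0→1
  Δ3: w2:0→1, w3:1→0
  Δ4: w0:0→1
  (4Δ to stable)
t=13 Δ0: w6=0 w0=1 w1=1 w2=1 w3=0 clk=1 w4=0
  Δ1: clk:1→0
  (1Δ to stable)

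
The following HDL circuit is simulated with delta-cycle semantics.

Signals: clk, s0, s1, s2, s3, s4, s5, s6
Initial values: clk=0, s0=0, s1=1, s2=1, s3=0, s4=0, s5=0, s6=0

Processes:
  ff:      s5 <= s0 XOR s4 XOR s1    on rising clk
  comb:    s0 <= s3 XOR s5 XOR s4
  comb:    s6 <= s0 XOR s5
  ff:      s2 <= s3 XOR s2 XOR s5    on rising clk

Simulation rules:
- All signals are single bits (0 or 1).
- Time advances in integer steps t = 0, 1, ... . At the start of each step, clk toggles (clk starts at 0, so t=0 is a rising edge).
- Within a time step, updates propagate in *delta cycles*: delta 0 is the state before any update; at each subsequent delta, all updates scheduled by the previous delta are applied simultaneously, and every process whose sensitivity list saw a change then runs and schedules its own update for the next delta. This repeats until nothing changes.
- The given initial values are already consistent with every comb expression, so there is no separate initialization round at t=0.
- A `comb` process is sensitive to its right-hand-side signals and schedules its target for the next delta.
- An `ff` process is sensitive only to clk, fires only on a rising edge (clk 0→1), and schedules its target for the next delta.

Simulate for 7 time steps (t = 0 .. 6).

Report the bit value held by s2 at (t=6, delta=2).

[bits: s5,clk,s4,s1,s6,s3,s2,s0]
t=0: Δ0=00010010 Δ1=01010010 Δ2=11010010 Δ3=11011011 Δ4=11010011 | 4Δ
t=1: Δ0=11010011 Δ1=10010011 | 1Δ
t=2: Δ0=10010011 Δ1=11010011 Δ2=01010001 Δ3=01011000 Δ4=01010000 | 4Δ
t=3: Δ0=01010000 Δ1=00010000 | 1Δ
t=4: Δ0=00010000 Δ1=01010000 Δ2=11010000 Δ3=11011001 Δ4=11010001 | 4Δ
t=5: Δ0=11010001 Δ1=10010001 | 1Δ
t=6: Δ0=10010001 Δ1=11010001 Δ2=01010011 Δ3=01011010 Δ4=01010010 | 4Δ

1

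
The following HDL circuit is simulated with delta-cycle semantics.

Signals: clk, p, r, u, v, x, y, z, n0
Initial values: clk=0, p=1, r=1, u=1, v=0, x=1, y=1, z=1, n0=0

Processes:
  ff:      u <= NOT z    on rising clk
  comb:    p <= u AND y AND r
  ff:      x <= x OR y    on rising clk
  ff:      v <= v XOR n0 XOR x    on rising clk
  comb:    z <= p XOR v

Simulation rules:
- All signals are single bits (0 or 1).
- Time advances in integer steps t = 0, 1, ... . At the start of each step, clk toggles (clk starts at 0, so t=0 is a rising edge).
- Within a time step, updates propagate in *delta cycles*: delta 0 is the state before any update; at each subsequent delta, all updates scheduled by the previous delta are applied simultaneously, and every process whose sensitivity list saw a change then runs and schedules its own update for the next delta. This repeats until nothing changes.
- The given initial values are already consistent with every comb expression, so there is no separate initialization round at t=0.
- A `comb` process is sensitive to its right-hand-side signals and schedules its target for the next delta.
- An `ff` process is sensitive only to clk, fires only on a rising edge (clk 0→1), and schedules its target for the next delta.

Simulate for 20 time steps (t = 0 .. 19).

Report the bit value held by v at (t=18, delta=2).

[bits: n0,p,x,v,y,z,r,u,clk]
t=0: Δ0=011011110 Δ1=011011111 Δ2=011111101 Δ3=001110101 Δ4=001111101 | 4Δ
t=1: Δ0=001111101 Δ1=001111100 | 1Δ
t=2: Δ0=001111100 Δ1=001111101 Δ2=001011101 Δ3=001010101 | 3Δ
t=3: Δ0=001010101 Δ1=001010100 | 1Δ
t=4: Δ0=001010100 Δ1=001010101 Δ2=001110111 Δ3=011111111 Δ4=011110111 | 4Δ
t=5: Δ0=011110111 Δ1=011110110 | 1Δ
t=6: Δ0=011110110 Δ1=011110111 Δ2=011010111 Δ3=011011111 | 3Δ
t=7: Δ0=011011111 Δ1=011011110 | 1Δ
t=8: Δ0=011011110 Δ1=011011111 Δ2=011111101 Δ3=001110101 Δ4=001111101 | 4Δ
t=9: Δ0=001111101 Δ1=001111100 | 1Δ
t=10: Δ0=001111100 Δ1=001111101 Δ2=001011101 Δ3=001010101 | 3Δ
t=11: Δ0=001010101 Δ1=001010100 | 1Δ
t=12: Δ0=001010100 Δ1=001010101 Δ2=001110111 Δ3=011111111 Δ4=011110111 | 4Δ
t=13: Δ0=011110111 Δ1=011110110 | 1Δ
t=14: Δ0=011110110 Δ1=011110111 Δ2=011010111 Δ3=011011111 | 3Δ
t=15: Δ0=011011111 Δ1=011011110 | 1Δ
t=16: Δ0=011011110 Δ1=011011111 Δ2=011111101 Δ3=001110101 Δ4=001111101 | 4Δ
t=17: Δ0=001111101 Δ1=001111100 | 1Δ
t=18: Δ0=001111100 Δ1=001111101 Δ2=001011101 Δ3=001010101 | 3Δ
t=19: Δ0=001010101 Δ1=001010100 | 1Δ

0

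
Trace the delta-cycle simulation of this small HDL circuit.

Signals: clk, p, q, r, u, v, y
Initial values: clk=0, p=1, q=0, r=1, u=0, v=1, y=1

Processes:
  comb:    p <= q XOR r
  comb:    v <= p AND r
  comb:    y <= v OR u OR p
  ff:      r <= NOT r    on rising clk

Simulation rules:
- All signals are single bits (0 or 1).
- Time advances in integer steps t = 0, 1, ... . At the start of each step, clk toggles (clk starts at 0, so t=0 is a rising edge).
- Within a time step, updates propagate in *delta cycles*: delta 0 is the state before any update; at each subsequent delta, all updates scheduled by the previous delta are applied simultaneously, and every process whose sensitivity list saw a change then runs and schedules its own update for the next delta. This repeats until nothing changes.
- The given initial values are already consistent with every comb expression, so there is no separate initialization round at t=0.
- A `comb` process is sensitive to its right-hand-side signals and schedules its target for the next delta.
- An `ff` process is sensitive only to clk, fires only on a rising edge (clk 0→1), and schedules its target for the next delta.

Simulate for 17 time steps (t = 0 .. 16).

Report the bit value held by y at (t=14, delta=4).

t0.Δ0 y=1 q=0 v=1 u=0 r=1 clk=0 p=1
t0.Δ1 y=1 q=0 v=1 u=0 r=1 clk=1 p=1
t0.Δ2 y=1 q=0 v=1 u=0 r=0 clk=1 p=1
t0.Δ3 y=1 q=0 v=0 u=0 r=0 clk=1 p=0
t0.Δ4 y=0 q=0 v=0 u=0 r=0 clk=1 p=0
t1.Δ0 y=0 q=0 v=0 u=0 r=0 clk=1 p=0
t1.Δ1 y=0 q=0 v=0 u=0 r=0 clk=0 p=0
t2.Δ0 y=0 q=0 v=0 u=0 r=0 clk=0 p=0
t2.Δ1 y=0 q=0 v=0 u=0 r=0 clk=1 p=0
t2.Δ2 y=0 q=0 v=0 u=0 r=1 clk=1 p=0
t2.Δ3 y=0 q=0 v=0 u=0 r=1 clk=1 p=1
t2.Δ4 y=1 q=0 v=1 u=0 r=1 clk=1 p=1
t3.Δ0 y=1 q=0 v=1 u=0 r=1 clk=1 p=1
t3.Δ1 y=1 q=0 v=1 u=0 r=1 clk=0 p=1
t4.Δ0 y=1 q=0 v=1 u=0 r=1 clk=0 p=1
t4.Δ1 y=1 q=0 v=1 u=0 r=1 clk=1 p=1
t4.Δ2 y=1 q=0 v=1 u=0 r=0 clk=1 p=1
t4.Δ3 y=1 q=0 v=0 u=0 r=0 clk=1 p=0
t4.Δ4 y=0 q=0 v=0 u=0 r=0 clk=1 p=0
t5.Δ0 y=0 q=0 v=0 u=0 r=0 clk=1 p=0
t5.Δ1 y=0 q=0 v=0 u=0 r=0 clk=0 p=0
t6.Δ0 y=0 q=0 v=0 u=0 r=0 clk=0 p=0
t6.Δ1 y=0 q=0 v=0 u=0 r=0 clk=1 p=0
t6.Δ2 y=0 q=0 v=0 u=0 r=1 clk=1 p=0
t6.Δ3 y=0 q=0 v=0 u=0 r=1 clk=1 p=1
t6.Δ4 y=1 q=0 v=1 u=0 r=1 clk=1 p=1
t7.Δ0 y=1 q=0 v=1 u=0 r=1 clk=1 p=1
t7.Δ1 y=1 q=0 v=1 u=0 r=1 clk=0 p=1
t8.Δ0 y=1 q=0 v=1 u=0 r=1 clk=0 p=1
t8.Δ1 y=1 q=0 v=1 u=0 r=1 clk=1 p=1
t8.Δ2 y=1 q=0 v=1 u=0 r=0 clk=1 p=1
t8.Δ3 y=1 q=0 v=0 u=0 r=0 clk=1 p=0
t8.Δ4 y=0 q=0 v=0 u=0 r=0 clk=1 p=0
t9.Δ0 y=0 q=0 v=0 u=0 r=0 clk=1 p=0
t9.Δ1 y=0 q=0 v=0 u=0 r=0 clk=0 p=0
t10.Δ0 y=0 q=0 v=0 u=0 r=0 clk=0 p=0
t10.Δ1 y=0 q=0 v=0 u=0 r=0 clk=1 p=0
t10.Δ2 y=0 q=0 v=0 u=0 r=1 clk=1 p=0
t10.Δ3 y=0 q=0 v=0 u=0 r=1 clk=1 p=1
t10.Δ4 y=1 q=0 v=1 u=0 r=1 clk=1 p=1
t11.Δ0 y=1 q=0 v=1 u=0 r=1 clk=1 p=1
t11.Δ1 y=1 q=0 v=1 u=0 r=1 clk=0 p=1
t12.Δ0 y=1 q=0 v=1 u=0 r=1 clk=0 p=1
t12.Δ1 y=1 q=0 v=1 u=0 r=1 clk=1 p=1
t12.Δ2 y=1 q=0 v=1 u=0 r=0 clk=1 p=1
t12.Δ3 y=1 q=0 v=0 u=0 r=0 clk=1 p=0
t12.Δ4 y=0 q=0 v=0 u=0 r=0 clk=1 p=0
t13.Δ0 y=0 q=0 v=0 u=0 r=0 clk=1 p=0
t13.Δ1 y=0 q=0 v=0 u=0 r=0 clk=0 p=0
t14.Δ0 y=0 q=0 v=0 u=0 r=0 clk=0 p=0
t14.Δ1 y=0 q=0 v=0 u=0 r=0 clk=1 p=0
t14.Δ2 y=0 q=0 v=0 u=0 r=1 clk=1 p=0
t14.Δ3 y=0 q=0 v=0 u=0 r=1 clk=1 p=1
t14.Δ4 y=1 q=0 v=1 u=0 r=1 clk=1 p=1
t15.Δ0 y=1 q=0 v=1 u=0 r=1 clk=1 p=1
t15.Δ1 y=1 q=0 v=1 u=0 r=1 clk=0 p=1
t16.Δ0 y=1 q=0 v=1 u=0 r=1 clk=0 p=1
t16.Δ1 y=1 q=0 v=1 u=0 r=1 clk=1 p=1
t16.Δ2 y=1 q=0 v=1 u=0 r=0 clk=1 p=1
t16.Δ3 y=1 q=0 v=0 u=0 r=0 clk=1 p=0
t16.Δ4 y=0 q=0 v=0 u=0 r=0 clk=1 p=0

1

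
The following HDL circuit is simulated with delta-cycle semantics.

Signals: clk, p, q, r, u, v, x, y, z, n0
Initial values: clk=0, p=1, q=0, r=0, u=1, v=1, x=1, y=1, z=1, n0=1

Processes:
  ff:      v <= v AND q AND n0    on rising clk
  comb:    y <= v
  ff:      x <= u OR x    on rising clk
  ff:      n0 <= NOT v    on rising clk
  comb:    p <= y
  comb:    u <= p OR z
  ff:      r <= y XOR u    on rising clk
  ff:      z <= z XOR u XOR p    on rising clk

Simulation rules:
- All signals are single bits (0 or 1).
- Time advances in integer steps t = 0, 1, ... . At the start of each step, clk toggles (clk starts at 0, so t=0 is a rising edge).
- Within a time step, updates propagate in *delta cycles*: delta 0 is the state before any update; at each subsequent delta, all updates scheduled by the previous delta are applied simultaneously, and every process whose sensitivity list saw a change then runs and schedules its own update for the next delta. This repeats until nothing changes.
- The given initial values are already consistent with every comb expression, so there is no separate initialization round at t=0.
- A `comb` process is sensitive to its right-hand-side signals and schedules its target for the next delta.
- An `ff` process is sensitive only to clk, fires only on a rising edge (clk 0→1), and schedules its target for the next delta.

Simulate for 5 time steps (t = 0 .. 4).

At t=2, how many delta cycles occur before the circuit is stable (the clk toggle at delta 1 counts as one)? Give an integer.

[bits: clk,p,q,z,v,r,u,y,x,n0]
t=0: Δ0=0101101111 Δ1=1101101111 Δ2=1101001110 Δ3=1101001010 Δ4=1001001010 | 4Δ
t=1: Δ0=1001001010 Δ1=0001001010 | 1Δ
t=2: Δ0=0001001010 Δ1=1001001010 Δ2=1000011011 Δ3=1000010011 | 3Δ
t=3: Δ0=1000010011 Δ1=0000010011 | 1Δ
t=4: Δ0=0000010011 Δ1=1000010011 Δ2=1000000011 | 2Δ

3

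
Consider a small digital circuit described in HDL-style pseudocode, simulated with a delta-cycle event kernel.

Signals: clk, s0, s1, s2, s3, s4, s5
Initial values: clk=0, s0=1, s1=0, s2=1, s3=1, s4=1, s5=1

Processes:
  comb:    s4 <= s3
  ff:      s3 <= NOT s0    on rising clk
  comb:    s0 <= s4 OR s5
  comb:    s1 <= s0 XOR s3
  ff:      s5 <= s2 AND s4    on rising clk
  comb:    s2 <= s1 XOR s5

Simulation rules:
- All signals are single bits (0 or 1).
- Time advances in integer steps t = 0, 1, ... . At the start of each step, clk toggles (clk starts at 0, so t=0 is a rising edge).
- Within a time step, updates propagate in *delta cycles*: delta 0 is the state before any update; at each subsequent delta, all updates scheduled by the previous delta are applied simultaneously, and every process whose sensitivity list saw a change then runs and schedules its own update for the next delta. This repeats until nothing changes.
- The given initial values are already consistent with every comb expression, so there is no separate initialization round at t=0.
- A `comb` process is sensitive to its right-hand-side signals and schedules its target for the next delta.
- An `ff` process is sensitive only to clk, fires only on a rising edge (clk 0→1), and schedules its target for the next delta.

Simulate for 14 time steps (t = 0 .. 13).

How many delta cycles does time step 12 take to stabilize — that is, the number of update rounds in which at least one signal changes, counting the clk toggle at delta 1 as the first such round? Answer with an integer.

6

t=0 Δ0: s1=0 s3=1 s2=1 s4=1 s5=1 s0=1 clk=0
  Δ1: clk:0→1
  Δ2: s3:1→0
  Δ3: s1:0→1, s4:1→0
  Δ4: s2:1→0
  (4Δ to stable)
t=1 Δ0: s1=1 s3=0 s2=0 s4=0 s5=1 s0=1 clk=1
  Δ1: clk:1→0
  (1Δ to stable)
t=2 Δ0: s1=1 s3=0 s2=0 s4=0 s5=1 s0=1 clk=0
  Δ1: clk:0→1
  Δ2: s5:1→0
  Δ3: s2:0→1, s0:1→0
  Δ4: s1:1→0
  Δ5: s2:1→0
  (5Δ to stable)
t=3 Δ0: s1=0 s3=0 s2=0 s4=0 s5=0 s0=0 clk=1
  Δ1: clk:1→0
  (1Δ to stable)
t=4 Δ0: s1=0 s3=0 s2=0 s4=0 s5=0 s0=0 clk=0
  Δ1: clk:0→1
  Δ2: s3:0→1
  Δ3: s1:0→1, s4:0→1
  Δ4: s2:0→1, s0:0→1
  Δ5: s1:1→0
  Δ6: s2:1→0
  (6Δ to stable)
t=5 Δ0: s1=0 s3=1 s2=0 s4=1 s5=0 s0=1 clk=1
  Δ1: clk:1→0
  (1Δ to stable)
t=6 Δ0: s1=0 s3=1 s2=0 s4=1 s5=0 s0=1 clk=0
  Δ1: clk:0→1
  Δ2: s3:1→0
  Δ3: s1:0→1, s4:1→0
  Δ4: s2:0→1, s0:1→0
  Δ5: s1:1→0
  Δ6: s2:1→0
  (6Δ to stable)
t=7 Δ0: s1=0 s3=0 s2=0 s4=0 s5=0 s0=0 clk=1
  Δ1: clk:1→0
  (1Δ to stable)
t=8 Δ0: s1=0 s3=0 s2=0 s4=0 s5=0 s0=0 clk=0
  Δ1: clk:0→1
  Δ2: s3:0→1
  Δ3: s1:0→1, s4:0→1
  Δ4: s2:0→1, s0:0→1
  Δ5: s1:1→0
  Δ6: s2:1→0
  (6Δ to stable)
t=9 Δ0: s1=0 s3=1 s2=0 s4=1 s5=0 s0=1 clk=1
  Δ1: clk:1→0
  (1Δ to stable)
t=10 Δ0: s1=0 s3=1 s2=0 s4=1 s5=0 s0=1 clk=0
  Δ1: clk:0→1
  Δ2: s3:1→0
  Δ3: s1:0→1, s4:1→0
  Δ4: s2:0→1, s0:1→0
  Δ5: s1:1→0
  Δ6: s2:1→0
  (6Δ to stable)
t=11 Δ0: s1=0 s3=0 s2=0 s4=0 s5=0 s0=0 clk=1
  Δ1: clk:1→0
  (1Δ to stable)
t=12 Δ0: s1=0 s3=0 s2=0 s4=0 s5=0 s0=0 clk=0
  Δ1: clk:0→1
  Δ2: s3:0→1
  Δ3: s1:0→1, s4:0→1
  Δ4: s2:0→1, s0:0→1
  Δ5: s1:1→0
  Δ6: s2:1→0
  (6Δ to stable)
t=13 Δ0: s1=0 s3=1 s2=0 s4=1 s5=0 s0=1 clk=1
  Δ1: clk:1→0
  (1Δ to stable)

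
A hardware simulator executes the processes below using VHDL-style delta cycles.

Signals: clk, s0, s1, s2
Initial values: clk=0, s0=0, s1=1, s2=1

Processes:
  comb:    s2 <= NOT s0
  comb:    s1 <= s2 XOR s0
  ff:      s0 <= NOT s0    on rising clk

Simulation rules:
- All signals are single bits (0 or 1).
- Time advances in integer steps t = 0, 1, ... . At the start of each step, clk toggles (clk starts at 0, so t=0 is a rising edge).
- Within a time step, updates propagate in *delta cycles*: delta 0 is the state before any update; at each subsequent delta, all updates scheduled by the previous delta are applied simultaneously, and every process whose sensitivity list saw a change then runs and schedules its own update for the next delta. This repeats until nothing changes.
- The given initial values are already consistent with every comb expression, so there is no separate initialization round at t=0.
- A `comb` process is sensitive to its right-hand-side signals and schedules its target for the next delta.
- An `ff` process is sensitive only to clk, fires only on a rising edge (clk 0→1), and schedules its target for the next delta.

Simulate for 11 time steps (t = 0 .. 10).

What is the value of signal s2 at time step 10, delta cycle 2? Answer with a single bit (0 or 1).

0

t=0 Δ0: clk=0 s1=1 s2=1 s0=0
  Δ1: clk:0→1
  Δ2: s0:0→1
  Δ3: s1:1→0, s2:1→0
  Δ4: s1:0→1
  (4Δ to stable)
t=1 Δ0: clk=1 s1=1 s2=0 s0=1
  Δ1: clk:1→0
  (1Δ to stable)
t=2 Δ0: clk=0 s1=1 s2=0 s0=1
  Δ1: clk:0→1
  Δ2: s0:1→0
  Δ3: s1:1→0, s2:0→1
  Δ4: s1:0→1
  (4Δ to stable)
t=3 Δ0: clk=1 s1=1 s2=1 s0=0
  Δ1: clk:1→0
  (1Δ to stable)
t=4 Δ0: clk=0 s1=1 s2=1 s0=0
  Δ1: clk:0→1
  Δ2: s0:0→1
  Δ3: s1:1→0, s2:1→0
  Δ4: s1:0→1
  (4Δ to stable)
t=5 Δ0: clk=1 s1=1 s2=0 s0=1
  Δ1: clk:1→0
  (1Δ to stable)
t=6 Δ0: clk=0 s1=1 s2=0 s0=1
  Δ1: clk:0→1
  Δ2: s0:1→0
  Δ3: s1:1→0, s2:0→1
  Δ4: s1:0→1
  (4Δ to stable)
t=7 Δ0: clk=1 s1=1 s2=1 s0=0
  Δ1: clk:1→0
  (1Δ to stable)
t=8 Δ0: clk=0 s1=1 s2=1 s0=0
  Δ1: clk:0→1
  Δ2: s0:0→1
  Δ3: s1:1→0, s2:1→0
  Δ4: s1:0→1
  (4Δ to stable)
t=9 Δ0: clk=1 s1=1 s2=0 s0=1
  Δ1: clk:1→0
  (1Δ to stable)
t=10 Δ0: clk=0 s1=1 s2=0 s0=1
  Δ1: clk:0→1
  Δ2: s0:1→0
  Δ3: s1:1→0, s2:0→1
  Δ4: s1:0→1
  (4Δ to stable)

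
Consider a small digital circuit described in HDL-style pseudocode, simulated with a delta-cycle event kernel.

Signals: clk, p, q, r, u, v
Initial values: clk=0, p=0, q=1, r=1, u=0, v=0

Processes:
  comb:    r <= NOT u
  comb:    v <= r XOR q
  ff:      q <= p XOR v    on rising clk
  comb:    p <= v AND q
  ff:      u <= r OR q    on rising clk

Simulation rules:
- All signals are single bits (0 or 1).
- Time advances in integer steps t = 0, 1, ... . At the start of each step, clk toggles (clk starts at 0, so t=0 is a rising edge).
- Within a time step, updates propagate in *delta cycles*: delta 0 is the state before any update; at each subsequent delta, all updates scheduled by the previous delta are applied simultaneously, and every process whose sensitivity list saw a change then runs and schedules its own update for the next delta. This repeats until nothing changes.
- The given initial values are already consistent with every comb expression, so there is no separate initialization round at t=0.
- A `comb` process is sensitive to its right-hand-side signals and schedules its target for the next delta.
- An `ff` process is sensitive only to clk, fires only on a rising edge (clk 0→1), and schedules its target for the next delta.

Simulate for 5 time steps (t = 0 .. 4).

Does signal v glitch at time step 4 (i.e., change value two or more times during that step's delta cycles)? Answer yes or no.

yes

[bits: clk,r,p,u,v,q]
t=0: Δ0=010001 Δ1=110001 Δ2=110100 Δ3=100110 Δ4=100100 | 4Δ
t=1: Δ0=100100 Δ1=000100 | 1Δ
t=2: Δ0=000100 Δ1=100100 Δ2=100000 Δ3=110000 Δ4=110010 | 4Δ
t=3: Δ0=110010 Δ1=010010 | 1Δ
t=4: Δ0=010010 Δ1=110010 Δ2=110111 Δ3=101101 Δ4=100111 Δ5=101111 | 5Δ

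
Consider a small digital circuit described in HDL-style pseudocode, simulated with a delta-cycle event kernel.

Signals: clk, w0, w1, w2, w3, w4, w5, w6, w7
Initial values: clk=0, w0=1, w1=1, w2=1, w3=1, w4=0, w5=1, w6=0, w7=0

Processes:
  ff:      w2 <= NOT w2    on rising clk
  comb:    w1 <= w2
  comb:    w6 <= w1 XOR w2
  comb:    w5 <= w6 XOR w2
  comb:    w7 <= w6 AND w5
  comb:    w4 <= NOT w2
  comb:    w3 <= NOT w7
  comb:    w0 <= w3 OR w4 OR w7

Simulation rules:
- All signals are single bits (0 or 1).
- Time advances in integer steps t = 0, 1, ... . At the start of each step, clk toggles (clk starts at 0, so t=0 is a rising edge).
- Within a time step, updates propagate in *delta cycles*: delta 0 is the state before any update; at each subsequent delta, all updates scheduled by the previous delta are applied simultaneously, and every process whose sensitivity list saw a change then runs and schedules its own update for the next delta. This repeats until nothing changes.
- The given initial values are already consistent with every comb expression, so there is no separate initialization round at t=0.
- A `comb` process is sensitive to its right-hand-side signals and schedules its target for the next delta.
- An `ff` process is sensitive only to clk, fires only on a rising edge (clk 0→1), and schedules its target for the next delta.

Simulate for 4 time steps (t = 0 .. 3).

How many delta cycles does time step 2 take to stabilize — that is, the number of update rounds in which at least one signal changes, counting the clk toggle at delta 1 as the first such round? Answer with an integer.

[bits: w7,w3,w1,w0,clk,w2,w6,w5,w4]
t=0: Δ0=011101010 Δ1=011111010 Δ2=011110010 Δ3=010110101 Δ4=010110011 Δ5=010110001 | 5Δ
t=1: Δ0=010110001 Δ1=010100001 | 1Δ
t=2: Δ0=010100001 Δ1=010110001 Δ2=010111001 Δ3=011111110 Δ4=111111000 Δ5=001111010 Δ6=011011010 Δ7=011111010 | 7Δ
t=3: Δ0=011111010 Δ1=011101010 | 1Δ

7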